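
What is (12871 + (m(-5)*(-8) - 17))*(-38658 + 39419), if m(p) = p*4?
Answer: 9903654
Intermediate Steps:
m(p) = 4*p
(12871 + (m(-5)*(-8) - 17))*(-38658 + 39419) = (12871 + ((4*(-5))*(-8) - 17))*(-38658 + 39419) = (12871 + (-20*(-8) - 17))*761 = (12871 + (160 - 17))*761 = (12871 + 143)*761 = 13014*761 = 9903654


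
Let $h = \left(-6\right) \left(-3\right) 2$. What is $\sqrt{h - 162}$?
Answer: $3 i \sqrt{14} \approx 11.225 i$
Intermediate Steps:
$h = 36$ ($h = 18 \cdot 2 = 36$)
$\sqrt{h - 162} = \sqrt{36 - 162} = \sqrt{-126} = 3 i \sqrt{14}$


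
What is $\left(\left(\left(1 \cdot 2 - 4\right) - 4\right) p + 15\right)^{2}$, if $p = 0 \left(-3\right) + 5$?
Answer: $225$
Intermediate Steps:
$p = 5$ ($p = 0 + 5 = 5$)
$\left(\left(\left(1 \cdot 2 - 4\right) - 4\right) p + 15\right)^{2} = \left(\left(\left(1 \cdot 2 - 4\right) - 4\right) 5 + 15\right)^{2} = \left(\left(\left(2 - 4\right) - 4\right) 5 + 15\right)^{2} = \left(\left(-2 - 4\right) 5 + 15\right)^{2} = \left(\left(-6\right) 5 + 15\right)^{2} = \left(-30 + 15\right)^{2} = \left(-15\right)^{2} = 225$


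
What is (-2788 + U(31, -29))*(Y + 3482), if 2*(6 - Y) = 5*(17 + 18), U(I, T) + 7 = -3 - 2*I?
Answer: -9725430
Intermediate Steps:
U(I, T) = -10 - 2*I (U(I, T) = -7 + (-3 - 2*I) = -10 - 2*I)
Y = -163/2 (Y = 6 - 5*(17 + 18)/2 = 6 - 5*35/2 = 6 - ½*175 = 6 - 175/2 = -163/2 ≈ -81.500)
(-2788 + U(31, -29))*(Y + 3482) = (-2788 + (-10 - 2*31))*(-163/2 + 3482) = (-2788 + (-10 - 62))*(6801/2) = (-2788 - 72)*(6801/2) = -2860*6801/2 = -9725430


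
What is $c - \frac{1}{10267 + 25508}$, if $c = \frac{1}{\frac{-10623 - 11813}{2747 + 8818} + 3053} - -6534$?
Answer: $\frac{8248123956412016}{1262339084475} \approx 6534.0$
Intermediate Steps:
$c = \frac{230555527371}{35285509}$ ($c = \frac{1}{- \frac{22436}{11565} + 3053} + 6534 = \frac{1}{\frac{35285509}{11565}} + 6534 = \frac{11565}{35285509} + 6534 = \frac{230555527371}{35285509} \approx 6534.0$)
$c - \frac{1}{10267 + 25508} = \frac{230555527371}{35285509} - \frac{1}{10267 + 25508} = \frac{230555527371}{35285509} - \frac{1}{35775} = \frac{8248123956412016}{1262339084475}$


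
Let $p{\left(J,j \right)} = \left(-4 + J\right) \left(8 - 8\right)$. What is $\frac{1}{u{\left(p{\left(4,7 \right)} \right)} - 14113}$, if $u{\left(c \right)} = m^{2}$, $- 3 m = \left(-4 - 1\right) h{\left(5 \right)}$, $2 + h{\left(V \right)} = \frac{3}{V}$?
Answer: $- \frac{9}{126968} \approx -7.0884 \cdot 10^{-5}$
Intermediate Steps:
$h{\left(V \right)} = -2 + \frac{3}{V}$
$m = - \frac{7}{3}$ ($m = - \frac{\left(-4 - 1\right) \left(-2 + \frac{3}{5}\right)}{3} = - \frac{\left(-5\right) \left(-2 + 3 \cdot \frac{1}{5}\right)}{3} = - \frac{\left(-5\right) \left(-2 + \frac{3}{5}\right)}{3} = - \frac{\left(-5\right) \left(- \frac{7}{5}\right)}{3} = \left(- \frac{1}{3}\right) 7 = - \frac{7}{3} \approx -2.3333$)
$p{\left(J,j \right)} = 0$ ($p{\left(J,j \right)} = \left(-4 + J\right) 0 = 0$)
$u{\left(c \right)} = \frac{49}{9}$ ($u{\left(c \right)} = \left(- \frac{7}{3}\right)^{2} = \frac{49}{9}$)
$\frac{1}{u{\left(p{\left(4,7 \right)} \right)} - 14113} = \frac{1}{\frac{49}{9} - 14113} = \frac{1}{- \frac{126968}{9}} = - \frac{9}{126968}$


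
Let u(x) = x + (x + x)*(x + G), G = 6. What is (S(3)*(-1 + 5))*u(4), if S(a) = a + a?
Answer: 2016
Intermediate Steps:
S(a) = 2*a
u(x) = x + 2*x*(6 + x) (u(x) = x + (x + x)*(x + 6) = x + (2*x)*(6 + x) = x + 2*x*(6 + x))
(S(3)*(-1 + 5))*u(4) = ((2*3)*(-1 + 5))*(4*(13 + 2*4)) = (6*4)*(4*(13 + 8)) = 24*(4*21) = 24*84 = 2016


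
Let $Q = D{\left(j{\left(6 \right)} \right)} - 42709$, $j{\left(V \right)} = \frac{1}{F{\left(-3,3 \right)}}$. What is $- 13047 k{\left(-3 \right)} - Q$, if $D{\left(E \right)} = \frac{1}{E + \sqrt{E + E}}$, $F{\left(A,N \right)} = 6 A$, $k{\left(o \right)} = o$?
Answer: $\frac{3028468}{37} + \frac{108 i}{37} \approx 81851.0 + 2.9189 i$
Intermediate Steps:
$j{\left(V \right)} = - \frac{1}{18}$ ($j{\left(V \right)} = \frac{1}{6 \left(-3\right)} = \frac{1}{-18} = - \frac{1}{18}$)
$D{\left(E \right)} = \frac{1}{E + \sqrt{2} \sqrt{E}}$ ($D{\left(E \right)} = \frac{1}{E + \sqrt{2 E}} = \frac{1}{E + \sqrt{2} \sqrt{E}}$)
$Q = -42709 + \frac{324 \left(- \frac{1}{18} - \frac{i}{3}\right)}{37}$ ($Q = \frac{1}{- \frac{1}{18} + \sqrt{2} \sqrt{- \frac{1}{18}}} - 42709 = \frac{1}{- \frac{1}{18} + \sqrt{2} \frac{i \sqrt{2}}{6}} - 42709 = \frac{1}{- \frac{1}{18} + \frac{i}{3}} - 42709 = \frac{324 \left(- \frac{1}{18} - \frac{i}{3}\right)}{37} - 42709 = -42709 + \frac{324 \left(- \frac{1}{18} - \frac{i}{3}\right)}{37} \approx -42710.0 - 2.9189 i$)
$- 13047 k{\left(-3 \right)} - Q = \left(-13047\right) \left(-3\right) - \left(- \frac{1580251}{37} - \frac{108 i}{37}\right) = 39141 + \left(\frac{1580251}{37} + \frac{108 i}{37}\right) = \frac{3028468}{37} + \frac{108 i}{37}$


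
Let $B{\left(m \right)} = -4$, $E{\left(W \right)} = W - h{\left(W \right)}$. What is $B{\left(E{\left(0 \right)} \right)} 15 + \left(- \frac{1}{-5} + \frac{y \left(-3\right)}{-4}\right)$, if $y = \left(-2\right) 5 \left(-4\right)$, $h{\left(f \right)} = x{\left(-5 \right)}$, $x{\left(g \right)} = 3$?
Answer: $- \frac{149}{5} \approx -29.8$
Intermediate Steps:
$h{\left(f \right)} = 3$
$y = 40$ ($y = \left(-10\right) \left(-4\right) = 40$)
$E{\left(W \right)} = -3 + W$ ($E{\left(W \right)} = W - 3 = -3 + W$)
$B{\left(E{\left(0 \right)} \right)} 15 + \left(- \frac{1}{-5} + \frac{y \left(-3\right)}{-4}\right) = \left(-4\right) 15 - \left(- \frac{1}{5} - \frac{40 \left(-3\right)}{-4}\right) = -60 - - \frac{151}{5} = -60 + \left(\frac{1}{5} + 30\right) = -60 + \frac{151}{5} = - \frac{149}{5}$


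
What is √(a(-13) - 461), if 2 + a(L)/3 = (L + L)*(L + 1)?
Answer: √469 ≈ 21.656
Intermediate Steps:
a(L) = -6 + 6*L*(1 + L) (a(L) = -6 + 3*((L + L)*(L + 1)) = -6 + 3*((2*L)*(1 + L)) = -6 + 3*(2*L*(1 + L)) = -6 + 6*L*(1 + L))
√(a(-13) - 461) = √((-6 + 6*(-13) + 6*(-13)²) - 461) = √((-6 - 78 + 6*169) - 461) = √((-6 - 78 + 1014) - 461) = √(930 - 461) = √469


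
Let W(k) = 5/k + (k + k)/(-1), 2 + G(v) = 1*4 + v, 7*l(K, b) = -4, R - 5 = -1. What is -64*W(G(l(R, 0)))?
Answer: -288/7 ≈ -41.143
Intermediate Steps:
R = 4 (R = 5 - 1 = 4)
l(K, b) = -4/7 (l(K, b) = (⅐)*(-4) = -4/7)
G(v) = 2 + v (G(v) = -2 + (1*4 + v) = -2 + (4 + v) = 2 + v)
W(k) = -2*k + 5/k (W(k) = 5/k + (2*k)*(-1) = 5/k - 2*k = -2*k + 5/k)
-64*W(G(l(R, 0))) = -64*(-2*(2 - 4/7) + 5/(2 - 4/7)) = -64*(-2*10/7 + 5/(10/7)) = -64*(-20/7 + 5*(7/10)) = -64*(-20/7 + 7/2) = -64*9/14 = -288/7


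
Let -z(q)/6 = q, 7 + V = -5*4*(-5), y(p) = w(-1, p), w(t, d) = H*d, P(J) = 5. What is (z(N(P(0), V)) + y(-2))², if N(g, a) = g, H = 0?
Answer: 900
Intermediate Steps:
w(t, d) = 0 (w(t, d) = 0*d = 0)
y(p) = 0
V = 93 (V = -7 - 5*4*(-5) = -7 - 20*(-5) = -7 + 100 = 93)
z(q) = -6*q
(z(N(P(0), V)) + y(-2))² = (-6*5 + 0)² = (-30 + 0)² = (-30)² = 900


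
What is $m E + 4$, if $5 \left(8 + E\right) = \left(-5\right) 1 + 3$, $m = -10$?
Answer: $88$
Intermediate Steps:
$E = - \frac{42}{5}$ ($E = -8 + \frac{\left(-5\right) 1 + 3}{5} = -8 + \frac{-5 + 3}{5} = -8 + \frac{1}{5} \left(-2\right) = -8 - \frac{2}{5} = - \frac{42}{5} \approx -8.4$)
$m E + 4 = \left(-10\right) \left(- \frac{42}{5}\right) + 4 = 84 + 4 = 88$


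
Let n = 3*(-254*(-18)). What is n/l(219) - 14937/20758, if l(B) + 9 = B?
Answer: 46929993/726530 ≈ 64.595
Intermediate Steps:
l(B) = -9 + B
n = 13716 (n = 3*4572 = 13716)
n/l(219) - 14937/20758 = 13716/(-9 + 219) - 14937/20758 = 13716/210 - 14937*1/20758 = 13716*(1/210) - 14937/20758 = 2286/35 - 14937/20758 = 46929993/726530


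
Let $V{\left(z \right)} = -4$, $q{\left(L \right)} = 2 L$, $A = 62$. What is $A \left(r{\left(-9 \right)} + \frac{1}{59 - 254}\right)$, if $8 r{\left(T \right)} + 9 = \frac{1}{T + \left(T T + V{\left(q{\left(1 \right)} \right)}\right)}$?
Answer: $- \frac{3710359}{53040} \approx -69.954$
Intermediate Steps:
$r{\left(T \right)} = - \frac{9}{8} + \frac{1}{8 \left(-4 + T + T^{2}\right)}$ ($r{\left(T \right)} = - \frac{9}{8} + \frac{1}{8 \left(T + \left(T T - 4\right)\right)} = - \frac{9}{8} + \frac{1}{8 \left(T + \left(T^{2} - 4\right)\right)} = - \frac{9}{8} + \frac{1}{8 \left(T + \left(-4 + T^{2}\right)\right)} = - \frac{9}{8} + \frac{1}{8 \left(-4 + T + T^{2}\right)}$)
$A \left(r{\left(-9 \right)} + \frac{1}{59 - 254}\right) = 62 \left(\frac{37 - -81 - 9 \left(-9\right)^{2}}{8 \left(-4 - 9 + \left(-9\right)^{2}\right)} + \frac{1}{59 - 254}\right) = 62 \left(\frac{37 + 81 - 729}{8 \left(-4 - 9 + 81\right)} + \frac{1}{-195}\right) = 62 \left(\frac{37 + 81 - 729}{8 \cdot 68} - \frac{1}{195}\right) = 62 \left(\frac{1}{8} \cdot \frac{1}{68} \left(-611\right) - \frac{1}{195}\right) = 62 \left(- \frac{611}{544} - \frac{1}{195}\right) = 62 \left(- \frac{119689}{106080}\right) = - \frac{3710359}{53040}$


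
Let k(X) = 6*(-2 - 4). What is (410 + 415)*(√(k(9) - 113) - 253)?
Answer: -208725 + 825*I*√149 ≈ -2.0873e+5 + 10070.0*I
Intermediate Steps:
k(X) = -36 (k(X) = 6*(-6) = -36)
(410 + 415)*(√(k(9) - 113) - 253) = (410 + 415)*(√(-36 - 113) - 253) = 825*(√(-149) - 253) = 825*(I*√149 - 253) = 825*(-253 + I*√149) = -208725 + 825*I*√149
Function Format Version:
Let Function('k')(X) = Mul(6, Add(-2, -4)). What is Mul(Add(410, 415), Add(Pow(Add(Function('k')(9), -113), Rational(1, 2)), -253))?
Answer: Add(-208725, Mul(825, I, Pow(149, Rational(1, 2)))) ≈ Add(-2.0873e+5, Mul(10070., I))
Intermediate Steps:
Function('k')(X) = -36 (Function('k')(X) = Mul(6, -6) = -36)
Mul(Add(410, 415), Add(Pow(Add(Function('k')(9), -113), Rational(1, 2)), -253)) = Mul(Add(410, 415), Add(Pow(Add(-36, -113), Rational(1, 2)), -253)) = Mul(825, Add(Pow(-149, Rational(1, 2)), -253)) = Mul(825, Add(Mul(I, Pow(149, Rational(1, 2))), -253)) = Mul(825, Add(-253, Mul(I, Pow(149, Rational(1, 2))))) = Add(-208725, Mul(825, I, Pow(149, Rational(1, 2))))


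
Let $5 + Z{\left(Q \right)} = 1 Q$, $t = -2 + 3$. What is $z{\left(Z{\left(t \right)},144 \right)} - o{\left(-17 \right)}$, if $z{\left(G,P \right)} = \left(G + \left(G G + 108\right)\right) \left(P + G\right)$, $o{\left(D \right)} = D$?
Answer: $16817$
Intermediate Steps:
$t = 1$
$Z{\left(Q \right)} = -5 + Q$ ($Z{\left(Q \right)} = -5 + 1 Q = -5 + Q$)
$z{\left(G,P \right)} = \left(G + P\right) \left(108 + G + G^{2}\right)$ ($z{\left(G,P \right)} = \left(G + \left(G^{2} + 108\right)\right) \left(G + P\right) = \left(G + \left(108 + G^{2}\right)\right) \left(G + P\right) = \left(108 + G + G^{2}\right) \left(G + P\right) = \left(G + P\right) \left(108 + G + G^{2}\right)$)
$z{\left(Z{\left(t \right)},144 \right)} - o{\left(-17 \right)} = \left(\left(-5 + 1\right)^{2} + \left(-5 + 1\right)^{3} + 108 \left(-5 + 1\right) + 108 \cdot 144 + \left(-5 + 1\right) 144 + 144 \left(-5 + 1\right)^{2}\right) - -17 = \left(\left(-4\right)^{2} + \left(-4\right)^{3} + 108 \left(-4\right) + 15552 - 576 + 144 \left(-4\right)^{2}\right) + 17 = \left(16 - 64 - 432 + 15552 - 576 + 144 \cdot 16\right) + 17 = \left(16 - 64 - 432 + 15552 - 576 + 2304\right) + 17 = 16800 + 17 = 16817$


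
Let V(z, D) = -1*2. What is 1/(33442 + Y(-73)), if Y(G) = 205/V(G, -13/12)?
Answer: 2/66679 ≈ 2.9994e-5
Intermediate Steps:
V(z, D) = -2
Y(G) = -205/2 (Y(G) = 205/(-2) = 205*(-½) = -205/2)
1/(33442 + Y(-73)) = 1/(33442 - 205/2) = 1/(66679/2) = 2/66679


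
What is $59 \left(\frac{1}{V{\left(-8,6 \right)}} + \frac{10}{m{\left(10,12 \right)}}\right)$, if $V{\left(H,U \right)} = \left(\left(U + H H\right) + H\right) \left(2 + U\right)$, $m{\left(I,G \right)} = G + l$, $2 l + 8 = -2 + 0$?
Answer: $\frac{293053}{3472} \approx 84.405$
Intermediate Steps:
$l = -5$ ($l = -4 + \frac{-2 + 0}{2} = -4 + \frac{1}{2} \left(-2\right) = -4 - 1 = -5$)
$m{\left(I,G \right)} = -5 + G$ ($m{\left(I,G \right)} = G - 5 = -5 + G$)
$V{\left(H,U \right)} = \left(2 + U\right) \left(H + U + H^{2}\right)$ ($V{\left(H,U \right)} = \left(\left(U + H^{2}\right) + H\right) \left(2 + U\right) = \left(H + U + H^{2}\right) \left(2 + U\right) = \left(2 + U\right) \left(H + U + H^{2}\right)$)
$59 \left(\frac{1}{V{\left(-8,6 \right)}} + \frac{10}{m{\left(10,12 \right)}}\right) = 59 \left(\frac{1}{6^{2} + 2 \left(-8\right) + 2 \cdot 6 + 2 \left(-8\right)^{2} - 48 + 6 \left(-8\right)^{2}} + \frac{10}{-5 + 12}\right) = 59 \left(\frac{1}{36 - 16 + 12 + 2 \cdot 64 - 48 + 6 \cdot 64} + \frac{10}{7}\right) = 59 \left(\frac{1}{36 - 16 + 12 + 128 - 48 + 384} + 10 \cdot \frac{1}{7}\right) = 59 \left(\frac{1}{496} + \frac{10}{7}\right) = 59 \cdot \frac{4967}{3472} = \frac{293053}{3472}$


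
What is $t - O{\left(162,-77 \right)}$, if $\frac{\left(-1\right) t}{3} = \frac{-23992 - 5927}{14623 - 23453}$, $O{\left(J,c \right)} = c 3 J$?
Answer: $\frac{330346503}{8830} \approx 37412.0$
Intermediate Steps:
$O{\left(J,c \right)} = 3 J c$ ($O{\left(J,c \right)} = 3 c J = 3 J c$)
$t = - \frac{89757}{8830}$ ($t = - 3 \frac{-23992 - 5927}{14623 - 23453} = - 3 \left(- \frac{29919}{-8830}\right) = - 3 \left(\left(-29919\right) \left(- \frac{1}{8830}\right)\right) = \left(-3\right) \frac{29919}{8830} = - \frac{89757}{8830} \approx -10.165$)
$t - O{\left(162,-77 \right)} = - \frac{89757}{8830} - 3 \cdot 162 \left(-77\right) = - \frac{89757}{8830} - -37422 = - \frac{89757}{8830} + 37422 = \frac{330346503}{8830}$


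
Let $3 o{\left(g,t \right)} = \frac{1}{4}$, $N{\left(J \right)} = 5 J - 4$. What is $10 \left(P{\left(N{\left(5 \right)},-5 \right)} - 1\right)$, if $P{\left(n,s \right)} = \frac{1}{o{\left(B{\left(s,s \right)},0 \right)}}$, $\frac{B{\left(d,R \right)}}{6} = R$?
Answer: $110$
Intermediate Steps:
$N{\left(J \right)} = -4 + 5 J$
$B{\left(d,R \right)} = 6 R$
$o{\left(g,t \right)} = \frac{1}{12}$ ($o{\left(g,t \right)} = \frac{1}{3 \cdot 4} = \frac{1}{3} \cdot \frac{1}{4} = \frac{1}{12}$)
$P{\left(n,s \right)} = 12$ ($P{\left(n,s \right)} = \frac{1}{\frac{1}{12}} = 12$)
$10 \left(P{\left(N{\left(5 \right)},-5 \right)} - 1\right) = 10 \left(12 - 1\right) = 10 \cdot 11 = 110$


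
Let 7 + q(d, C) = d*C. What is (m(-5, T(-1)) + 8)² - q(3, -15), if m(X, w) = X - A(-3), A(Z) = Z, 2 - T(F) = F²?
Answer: 88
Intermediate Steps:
T(F) = 2 - F²
m(X, w) = 3 + X (m(X, w) = X - 1*(-3) = X + 3 = 3 + X)
q(d, C) = -7 + C*d (q(d, C) = -7 + d*C = -7 + C*d)
(m(-5, T(-1)) + 8)² - q(3, -15) = ((3 - 5) + 8)² - (-7 - 15*3) = (-2 + 8)² - (-7 - 45) = 6² - 1*(-52) = 36 + 52 = 88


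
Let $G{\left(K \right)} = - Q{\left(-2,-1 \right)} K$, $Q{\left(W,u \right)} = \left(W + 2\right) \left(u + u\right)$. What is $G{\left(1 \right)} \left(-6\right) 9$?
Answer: $0$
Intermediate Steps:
$Q{\left(W,u \right)} = 2 u \left(2 + W\right)$ ($Q{\left(W,u \right)} = \left(2 + W\right) 2 u = 2 u \left(2 + W\right)$)
$G{\left(K \right)} = 0$ ($G{\left(K \right)} = - 2 \left(-1\right) \left(2 - 2\right) K = - 2 \left(-1\right) 0 K = \left(-1\right) 0 K = 0 K = 0$)
$G{\left(1 \right)} \left(-6\right) 9 = 0 \left(-6\right) 9 = 0 \cdot 9 = 0$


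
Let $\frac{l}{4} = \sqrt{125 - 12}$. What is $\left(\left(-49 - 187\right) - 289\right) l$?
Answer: $- 2100 \sqrt{113} \approx -22323.0$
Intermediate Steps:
$l = 4 \sqrt{113}$ ($l = 4 \sqrt{125 - 12} = 4 \sqrt{113} \approx 42.521$)
$\left(\left(-49 - 187\right) - 289\right) l = \left(\left(-49 - 187\right) - 289\right) 4 \sqrt{113} = \left(-236 - 289\right) 4 \sqrt{113} = - 525 \cdot 4 \sqrt{113} = - 2100 \sqrt{113}$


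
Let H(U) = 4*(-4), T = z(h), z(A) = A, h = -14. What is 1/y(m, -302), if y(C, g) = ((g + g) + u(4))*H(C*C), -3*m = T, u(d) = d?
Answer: 1/9600 ≈ 0.00010417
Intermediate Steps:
T = -14
m = 14/3 (m = -⅓*(-14) = 14/3 ≈ 4.6667)
H(U) = -16
y(C, g) = -64 - 32*g (y(C, g) = ((g + g) + 4)*(-16) = (2*g + 4)*(-16) = (4 + 2*g)*(-16) = -64 - 32*g)
1/y(m, -302) = 1/(-64 - 32*(-302)) = 1/(-64 + 9664) = 1/9600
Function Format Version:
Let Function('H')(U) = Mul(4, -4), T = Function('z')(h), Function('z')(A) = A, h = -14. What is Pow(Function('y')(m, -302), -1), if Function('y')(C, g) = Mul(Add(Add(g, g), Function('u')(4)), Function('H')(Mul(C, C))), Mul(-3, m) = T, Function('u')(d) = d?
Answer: Rational(1, 9600) ≈ 0.00010417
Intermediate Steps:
T = -14
m = Rational(14, 3) (m = Mul(Rational(-1, 3), -14) = Rational(14, 3) ≈ 4.6667)
Function('H')(U) = -16
Function('y')(C, g) = Add(-64, Mul(-32, g)) (Function('y')(C, g) = Mul(Add(Add(g, g), 4), -16) = Mul(Add(Mul(2, g), 4), -16) = Mul(Add(4, Mul(2, g)), -16) = Add(-64, Mul(-32, g)))
Pow(Function('y')(m, -302), -1) = Pow(Add(-64, Mul(-32, -302)), -1) = Pow(Add(-64, 9664), -1) = Pow(9600, -1) = Rational(1, 9600)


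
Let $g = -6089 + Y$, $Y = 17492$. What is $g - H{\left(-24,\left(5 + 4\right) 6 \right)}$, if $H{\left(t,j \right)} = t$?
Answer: $11427$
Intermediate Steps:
$g = 11403$ ($g = -6089 + 17492 = 11403$)
$g - H{\left(-24,\left(5 + 4\right) 6 \right)} = 11403 - -24 = 11403 + 24 = 11427$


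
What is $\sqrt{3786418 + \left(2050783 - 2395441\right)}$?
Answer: $28 \sqrt{4390} \approx 1855.2$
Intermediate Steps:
$\sqrt{3786418 + \left(2050783 - 2395441\right)} = \sqrt{3786418 - 344658} = \sqrt{3441760} = 28 \sqrt{4390}$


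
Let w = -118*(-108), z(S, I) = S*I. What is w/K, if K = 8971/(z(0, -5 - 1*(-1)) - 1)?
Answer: -12744/8971 ≈ -1.4206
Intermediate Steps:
z(S, I) = I*S
w = 12744
K = -8971 (K = 8971/((-5 - 1*(-1))*0 - 1) = 8971/((-5 + 1)*0 - 1) = 8971/(-4*0 - 1) = 8971/(0 - 1) = 8971/(-1) = 8971*(-1) = -8971)
w/K = 12744/(-8971) = 12744*(-1/8971) = -12744/8971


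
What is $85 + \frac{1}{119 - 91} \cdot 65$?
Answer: $\frac{2445}{28} \approx 87.321$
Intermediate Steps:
$85 + \frac{1}{119 - 91} \cdot 65 = 85 + \frac{1}{28} \cdot 65 = 85 + \frac{65}{28} = \frac{2445}{28}$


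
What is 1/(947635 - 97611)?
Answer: 1/850024 ≈ 1.1764e-6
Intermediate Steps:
1/(947635 - 97611) = 1/850024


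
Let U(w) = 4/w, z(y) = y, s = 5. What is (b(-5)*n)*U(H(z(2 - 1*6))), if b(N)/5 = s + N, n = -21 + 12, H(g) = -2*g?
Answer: 0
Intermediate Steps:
n = -9
b(N) = 25 + 5*N (b(N) = 5*(5 + N) = 25 + 5*N)
(b(-5)*n)*U(H(z(2 - 1*6))) = ((25 + 5*(-5))*(-9))*(4/((-2*(2 - 1*6)))) = ((25 - 25)*(-9))*(4/((-2*(2 - 6)))) = (0*(-9))*(4/((-2*(-4)))) = 0*(4/8) = 0*(4*(⅛)) = 0*(½) = 0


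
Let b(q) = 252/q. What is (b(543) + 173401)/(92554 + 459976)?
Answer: 6277133/20001586 ≈ 0.31383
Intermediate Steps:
(b(543) + 173401)/(92554 + 459976) = (252/543 + 173401)/(92554 + 459976) = (252*(1/543) + 173401)/552530 = (84/181 + 173401)*(1/552530) = (31385665/181)*(1/552530) = 6277133/20001586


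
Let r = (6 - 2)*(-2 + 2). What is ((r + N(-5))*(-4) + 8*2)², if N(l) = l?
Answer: 1296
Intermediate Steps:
r = 0 (r = 4*0 = 0)
((r + N(-5))*(-4) + 8*2)² = ((0 - 5)*(-4) + 8*2)² = (-5*(-4) + 16)² = (20 + 16)² = 36² = 1296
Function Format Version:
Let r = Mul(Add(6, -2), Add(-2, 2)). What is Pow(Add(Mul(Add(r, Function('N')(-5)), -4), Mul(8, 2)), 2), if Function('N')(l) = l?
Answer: 1296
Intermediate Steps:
r = 0 (r = Mul(4, 0) = 0)
Pow(Add(Mul(Add(r, Function('N')(-5)), -4), Mul(8, 2)), 2) = Pow(Add(Mul(Add(0, -5), -4), Mul(8, 2)), 2) = Pow(Add(Mul(-5, -4), 16), 2) = Pow(Add(20, 16), 2) = Pow(36, 2) = 1296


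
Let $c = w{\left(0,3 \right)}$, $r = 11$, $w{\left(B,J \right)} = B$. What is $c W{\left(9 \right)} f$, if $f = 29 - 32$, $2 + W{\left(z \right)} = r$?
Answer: $0$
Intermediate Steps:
$W{\left(z \right)} = 9$ ($W{\left(z \right)} = -2 + 11 = 9$)
$f = -3$
$c = 0$
$c W{\left(9 \right)} f = 0 \cdot 9 \left(-3\right) = 0 \left(-3\right) = 0$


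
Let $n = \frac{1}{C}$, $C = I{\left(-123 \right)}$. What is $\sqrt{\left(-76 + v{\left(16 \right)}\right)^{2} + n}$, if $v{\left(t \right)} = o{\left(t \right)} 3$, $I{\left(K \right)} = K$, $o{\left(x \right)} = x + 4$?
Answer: $\frac{37 \sqrt{2829}}{123} \approx 16.0$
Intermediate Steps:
$o{\left(x \right)} = 4 + x$
$v{\left(t \right)} = 12 + 3 t$ ($v{\left(t \right)} = \left(4 + t\right) 3 = 12 + 3 t$)
$C = -123$
$n = - \frac{1}{123}$ ($n = \frac{1}{-123} = - \frac{1}{123} \approx -0.0081301$)
$\sqrt{\left(-76 + v{\left(16 \right)}\right)^{2} + n} = \sqrt{\left(-76 + \left(12 + 3 \cdot 16\right)\right)^{2} - \frac{1}{123}} = \sqrt{\left(-76 + \left(12 + 48\right)\right)^{2} - \frac{1}{123}} = \sqrt{\left(-76 + 60\right)^{2} - \frac{1}{123}} = \sqrt{\left(-16\right)^{2} - \frac{1}{123}} = \sqrt{256 - \frac{1}{123}} = \sqrt{\frac{31487}{123}} = \frac{37 \sqrt{2829}}{123}$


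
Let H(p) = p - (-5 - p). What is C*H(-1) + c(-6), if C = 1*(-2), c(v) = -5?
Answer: -11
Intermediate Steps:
H(p) = 5 + 2*p (H(p) = p + (5 + p) = 5 + 2*p)
C = -2
C*H(-1) + c(-6) = -2*(5 + 2*(-1)) - 5 = -2*(5 - 2) - 5 = -2*3 - 5 = -6 - 5 = -11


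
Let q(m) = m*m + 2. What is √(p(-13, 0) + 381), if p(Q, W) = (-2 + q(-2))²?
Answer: √397 ≈ 19.925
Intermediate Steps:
q(m) = 2 + m² (q(m) = m² + 2 = 2 + m²)
p(Q, W) = 16 (p(Q, W) = (-2 + (2 + (-2)²))² = (-2 + (2 + 4))² = (-2 + 6)² = 4² = 16)
√(p(-13, 0) + 381) = √(16 + 381) = √397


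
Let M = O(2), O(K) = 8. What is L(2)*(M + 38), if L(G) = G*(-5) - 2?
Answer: -552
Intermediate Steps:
L(G) = -2 - 5*G (L(G) = -5*G - 2 = -2 - 5*G)
M = 8
L(2)*(M + 38) = (-2 - 5*2)*(8 + 38) = (-2 - 10)*46 = -12*46 = -552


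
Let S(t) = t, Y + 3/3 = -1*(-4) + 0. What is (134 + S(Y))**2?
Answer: 18769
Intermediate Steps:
Y = 3 (Y = -1 + (-1*(-4) + 0) = -1 + (4 + 0) = -1 + 4 = 3)
(134 + S(Y))**2 = (134 + 3)**2 = 137**2 = 18769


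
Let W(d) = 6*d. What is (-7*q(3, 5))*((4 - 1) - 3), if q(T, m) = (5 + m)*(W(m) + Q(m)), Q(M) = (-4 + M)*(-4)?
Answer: 0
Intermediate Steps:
Q(M) = 16 - 4*M
q(T, m) = (5 + m)*(16 + 2*m) (q(T, m) = (5 + m)*(6*m + (16 - 4*m)) = (5 + m)*(16 + 2*m))
(-7*q(3, 5))*((4 - 1) - 3) = (-7*(80 + 2*5² + 26*5))*((4 - 1) - 3) = (-7*(80 + 2*25 + 130))*(3 - 3) = -7*(80 + 50 + 130)*0 = -7*260*0 = -1820*0 = 0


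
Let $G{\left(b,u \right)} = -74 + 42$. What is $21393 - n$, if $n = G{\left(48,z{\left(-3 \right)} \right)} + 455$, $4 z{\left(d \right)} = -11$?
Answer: $20970$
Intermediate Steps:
$z{\left(d \right)} = - \frac{11}{4}$ ($z{\left(d \right)} = \frac{1}{4} \left(-11\right) = - \frac{11}{4}$)
$G{\left(b,u \right)} = -32$
$n = 423$ ($n = -32 + 455 = 423$)
$21393 - n = 21393 - 423 = 20970$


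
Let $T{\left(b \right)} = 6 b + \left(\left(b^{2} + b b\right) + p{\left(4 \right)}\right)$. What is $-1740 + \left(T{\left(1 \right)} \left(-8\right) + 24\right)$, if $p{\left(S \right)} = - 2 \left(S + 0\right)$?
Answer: $-1716$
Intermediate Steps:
$p{\left(S \right)} = - 2 S$
$T{\left(b \right)} = -8 + 2 b^{2} + 6 b$ ($T{\left(b \right)} = 6 b - \left(8 - b^{2} - b b\right) = 6 b + \left(\left(b^{2} + b^{2}\right) - 8\right) = 6 b + \left(2 b^{2} - 8\right) = 6 b + \left(-8 + 2 b^{2}\right) = -8 + 2 b^{2} + 6 b$)
$-1740 + \left(T{\left(1 \right)} \left(-8\right) + 24\right) = -1740 + \left(\left(-8 + 2 \cdot 1^{2} + 6 \cdot 1\right) \left(-8\right) + 24\right) = -1740 + \left(\left(-8 + 2 \cdot 1 + 6\right) \left(-8\right) + 24\right) = -1740 + \left(\left(-8 + 2 + 6\right) \left(-8\right) + 24\right) = -1740 + \left(0 \left(-8\right) + 24\right) = -1740 + \left(0 + 24\right) = -1740 + 24 = -1716$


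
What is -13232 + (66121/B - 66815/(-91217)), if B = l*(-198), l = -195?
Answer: -7290410863/551070 ≈ -13230.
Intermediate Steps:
B = 38610 (B = -195*(-198) = 38610)
-13232 + (66121/B - 66815/(-91217)) = -13232 + (66121/38610 - 66815/(-91217)) = -13232 + (66121*(1/38610) - 66815*(-1/91217)) = -13232 + (6011/3510 + 115/157) = -13232 + 1347377/551070 = -7290410863/551070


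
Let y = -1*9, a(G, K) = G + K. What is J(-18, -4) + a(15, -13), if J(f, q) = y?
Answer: -7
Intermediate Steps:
y = -9
J(f, q) = -9
J(-18, -4) + a(15, -13) = -9 + (15 - 13) = -9 + 2 = -7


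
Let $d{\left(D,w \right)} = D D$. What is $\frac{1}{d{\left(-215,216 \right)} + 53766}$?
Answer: $\frac{1}{99991} \approx 1.0001 \cdot 10^{-5}$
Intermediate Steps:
$d{\left(D,w \right)} = D^{2}$
$\frac{1}{d{\left(-215,216 \right)} + 53766} = \frac{1}{\left(-215\right)^{2} + 53766} = \frac{1}{46225 + 53766} = \frac{1}{99991}$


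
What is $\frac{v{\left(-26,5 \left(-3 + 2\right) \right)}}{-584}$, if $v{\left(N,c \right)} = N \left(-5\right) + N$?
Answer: $- \frac{13}{73} \approx -0.17808$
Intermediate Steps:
$v{\left(N,c \right)} = - 4 N$ ($v{\left(N,c \right)} = - 5 N + N = - 4 N$)
$\frac{v{\left(-26,5 \left(-3 + 2\right) \right)}}{-584} = \frac{\left(-4\right) \left(-26\right)}{-584} = 104 \left(- \frac{1}{584}\right) = - \frac{13}{73}$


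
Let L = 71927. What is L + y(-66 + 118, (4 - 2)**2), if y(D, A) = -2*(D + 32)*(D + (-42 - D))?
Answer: 78983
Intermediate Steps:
y(D, A) = 2688 + 84*D (y(D, A) = -2*(32 + D)*(-42) = -2*(-1344 - 42*D) = 2688 + 84*D)
L + y(-66 + 118, (4 - 2)**2) = 71927 + (2688 + 84*(-66 + 118)) = 71927 + (2688 + 84*52) = 71927 + (2688 + 4368) = 71927 + 7056 = 78983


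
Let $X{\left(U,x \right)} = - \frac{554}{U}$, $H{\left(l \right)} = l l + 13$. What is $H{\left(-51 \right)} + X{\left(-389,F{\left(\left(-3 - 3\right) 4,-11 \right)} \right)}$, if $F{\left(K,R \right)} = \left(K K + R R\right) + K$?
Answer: $\frac{1017400}{389} \approx 2615.4$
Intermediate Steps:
$F{\left(K,R \right)} = K + K^{2} + R^{2}$ ($F{\left(K,R \right)} = \left(K^{2} + R^{2}\right) + K = K + K^{2} + R^{2}$)
$H{\left(l \right)} = 13 + l^{2}$ ($H{\left(l \right)} = l^{2} + 13 = 13 + l^{2}$)
$H{\left(-51 \right)} + X{\left(-389,F{\left(\left(-3 - 3\right) 4,-11 \right)} \right)} = \left(13 + \left(-51\right)^{2}\right) - \frac{554}{-389} = \left(13 + 2601\right) - - \frac{554}{389} = 2614 + \frac{554}{389} = \frac{1017400}{389}$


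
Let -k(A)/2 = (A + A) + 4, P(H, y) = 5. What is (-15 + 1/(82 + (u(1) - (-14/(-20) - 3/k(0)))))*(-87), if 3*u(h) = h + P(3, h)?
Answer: 4325205/3317 ≈ 1304.0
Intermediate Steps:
k(A) = -8 - 4*A (k(A) = -2*((A + A) + 4) = -2*(2*A + 4) = -2*(4 + 2*A) = -8 - 4*A)
u(h) = 5/3 + h/3 (u(h) = (h + 5)/3 = (5 + h)/3 = 5/3 + h/3)
(-15 + 1/(82 + (u(1) - (-14/(-20) - 3/k(0)))))*(-87) = (-15 + 1/(82 + ((5/3 + (⅓)*1) - (-14/(-20) - 3/(-8 - 4*0)))))*(-87) = (-15 + 1/(82 + ((5/3 + ⅓) - (-14*(-1/20) - 3/(-8 + 0)))))*(-87) = (-15 + 1/(82 + (2 - (7/10 - 3/(-8)))))*(-87) = (-15 + 1/(82 + (2 - (7/10 - 3*(-⅛)))))*(-87) = (-15 + 1/(82 + (2 - (7/10 + 3/8))))*(-87) = (-15 + 1/(82 + (2 - 1*43/40)))*(-87) = (-15 + 1/(82 + (2 - 43/40)))*(-87) = (-15 + 1/(82 + 37/40))*(-87) = (-15 + 1/(3317/40))*(-87) = (-15 + 40/3317)*(-87) = -49715/3317*(-87) = 4325205/3317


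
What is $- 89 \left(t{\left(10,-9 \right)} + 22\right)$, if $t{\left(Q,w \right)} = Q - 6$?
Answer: $-2314$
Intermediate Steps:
$t{\left(Q,w \right)} = -6 + Q$ ($t{\left(Q,w \right)} = Q - 6 = -6 + Q$)
$- 89 \left(t{\left(10,-9 \right)} + 22\right) = - 89 \left(\left(-6 + 10\right) + 22\right) = - 89 \left(4 + 22\right) = \left(-89\right) 26 = -2314$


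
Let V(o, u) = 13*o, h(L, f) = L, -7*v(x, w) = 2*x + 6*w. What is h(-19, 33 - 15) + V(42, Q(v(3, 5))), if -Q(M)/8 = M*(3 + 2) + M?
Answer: 527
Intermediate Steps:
v(x, w) = -6*w/7 - 2*x/7 (v(x, w) = -(2*x + 6*w)/7 = -6*w/7 - 2*x/7)
Q(M) = -48*M (Q(M) = -8*(M*(3 + 2) + M) = -8*(M*5 + M) = -8*(5*M + M) = -48*M)
h(-19, 33 - 15) + V(42, Q(v(3, 5))) = -19 + 13*42 = -19 + 546 = 527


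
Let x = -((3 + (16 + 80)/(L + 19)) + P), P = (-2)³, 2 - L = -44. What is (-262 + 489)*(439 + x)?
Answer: 6529428/65 ≈ 1.0045e+5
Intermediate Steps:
L = 46 (L = 2 - 1*(-44) = 2 + 44 = 46)
P = -8
x = 229/65 (x = -((3 + (16 + 80)/(46 + 19)) - 8) = -((3 + 96/65) - 8) = -(291/65 - 8) = -1*(-229/65) = 229/65 ≈ 3.5231)
(-262 + 489)*(439 + x) = (-262 + 489)*(439 + 229/65) = 227*(28764/65) = 6529428/65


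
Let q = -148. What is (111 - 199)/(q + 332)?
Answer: -11/23 ≈ -0.47826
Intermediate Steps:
(111 - 199)/(q + 332) = (111 - 199)/(-148 + 332) = -88/184 = -88*1/184 = -11/23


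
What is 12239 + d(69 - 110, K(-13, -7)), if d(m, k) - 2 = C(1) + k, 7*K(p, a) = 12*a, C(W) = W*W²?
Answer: 12230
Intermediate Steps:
C(W) = W³
K(p, a) = 12*a/7 (K(p, a) = (12*a)/7 = 12*a/7)
d(m, k) = 3 + k (d(m, k) = 2 + (1³ + k) = 2 + (1 + k) = 3 + k)
12239 + d(69 - 110, K(-13, -7)) = 12239 + (3 + (12/7)*(-7)) = 12239 + (3 - 12) = 12239 - 9 = 12230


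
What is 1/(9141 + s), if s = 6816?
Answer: 1/15957 ≈ 6.2668e-5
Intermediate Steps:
1/(9141 + s) = 1/(9141 + 6816) = 1/15957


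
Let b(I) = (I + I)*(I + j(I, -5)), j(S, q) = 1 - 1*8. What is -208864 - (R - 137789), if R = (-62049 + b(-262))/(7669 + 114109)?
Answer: -8655450257/121778 ≈ -71076.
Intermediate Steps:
j(S, q) = -7 (j(S, q) = 1 - 8 = -7)
b(I) = 2*I*(-7 + I) (b(I) = (I + I)*(I - 7) = (2*I)*(-7 + I) = 2*I*(-7 + I))
R = 78907/121778 (R = (-62049 + 2*(-262)*(-7 - 262))/(7669 + 114109) = (-62049 + 2*(-262)*(-269))/121778 = (-62049 + 140956)*(1/121778) = 78907*(1/121778) = 78907/121778 ≈ 0.64796)
-208864 - (R - 137789) = -208864 - (78907/121778 - 137789) = -208864 - 1*(-16779589935/121778) = -208864 + 16779589935/121778 = -8655450257/121778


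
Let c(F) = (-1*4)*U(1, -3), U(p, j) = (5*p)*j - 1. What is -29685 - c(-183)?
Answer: -29749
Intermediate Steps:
U(p, j) = -1 + 5*j*p (U(p, j) = 5*j*p - 1 = -1 + 5*j*p)
c(F) = 64 (c(F) = (-1*4)*(-1 + 5*(-3)*1) = -4*(-1 - 15) = -4*(-16) = 64)
-29685 - c(-183) = -29685 - 1*64 = -29685 - 64 = -29749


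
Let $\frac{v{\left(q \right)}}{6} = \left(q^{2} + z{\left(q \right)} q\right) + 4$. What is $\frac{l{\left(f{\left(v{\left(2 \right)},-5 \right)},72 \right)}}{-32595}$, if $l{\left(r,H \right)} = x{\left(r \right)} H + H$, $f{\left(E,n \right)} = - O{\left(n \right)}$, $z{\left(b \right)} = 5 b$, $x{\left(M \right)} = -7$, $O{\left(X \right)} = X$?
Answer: $\frac{144}{10865} \approx 0.013254$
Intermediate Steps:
$v{\left(q \right)} = 24 + 36 q^{2}$ ($v{\left(q \right)} = 6 \left(\left(q^{2} + 5 q q\right) + 4\right) = 6 \left(\left(q^{2} + 5 q^{2}\right) + 4\right) = 6 \left(6 q^{2} + 4\right) = 6 \left(4 + 6 q^{2}\right) = 24 + 36 q^{2}$)
$f{\left(E,n \right)} = - n$
$l{\left(r,H \right)} = - 6 H$ ($l{\left(r,H \right)} = - 7 H + H = - 6 H$)
$\frac{l{\left(f{\left(v{\left(2 \right)},-5 \right)},72 \right)}}{-32595} = \frac{\left(-6\right) 72}{-32595} = \left(-432\right) \left(- \frac{1}{32595}\right) = \frac{144}{10865}$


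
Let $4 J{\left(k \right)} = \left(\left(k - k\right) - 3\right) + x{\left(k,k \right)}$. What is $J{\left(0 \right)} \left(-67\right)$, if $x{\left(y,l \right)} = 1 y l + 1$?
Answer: $\frac{67}{2} \approx 33.5$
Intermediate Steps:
$x{\left(y,l \right)} = 1 + l y$ ($x{\left(y,l \right)} = y l + 1 = l y + 1 = 1 + l y$)
$J{\left(k \right)} = - \frac{1}{2} + \frac{k^{2}}{4}$ ($J{\left(k \right)} = \frac{\left(\left(k - k\right) - 3\right) + \left(1 + k k\right)}{4} = \frac{\left(0 - 3\right) + \left(1 + k^{2}\right)}{4} = \frac{-3 + \left(1 + k^{2}\right)}{4} = \frac{-2 + k^{2}}{4} = - \frac{1}{2} + \frac{k^{2}}{4}$)
$J{\left(0 \right)} \left(-67\right) = \left(- \frac{1}{2} + \frac{0^{2}}{4}\right) \left(-67\right) = \left(- \frac{1}{2} + \frac{1}{4} \cdot 0\right) \left(-67\right) = \left(- \frac{1}{2} + 0\right) \left(-67\right) = \left(- \frac{1}{2}\right) \left(-67\right) = \frac{67}{2}$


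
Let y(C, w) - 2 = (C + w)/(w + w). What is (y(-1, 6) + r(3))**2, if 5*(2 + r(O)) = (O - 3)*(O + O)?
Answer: 25/144 ≈ 0.17361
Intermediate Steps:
y(C, w) = 2 + (C + w)/(2*w) (y(C, w) = 2 + (C + w)/(w + w) = 2 + (C + w)/((2*w)) = 2 + (C + w)*(1/(2*w)) = 2 + (C + w)/(2*w))
r(O) = -2 + 2*O*(-3 + O)/5 (r(O) = -2 + ((O - 3)*(O + O))/5 = -2 + ((-3 + O)*(2*O))/5 = -2 + (2*O*(-3 + O))/5 = -2 + 2*O*(-3 + O)/5)
(y(-1, 6) + r(3))**2 = ((1/2)*(-1 + 5*6)/6 + (-2 - 6/5*3 + (2/5)*3**2))**2 = ((1/2)*(1/6)*(-1 + 30) + (-2 - 18/5 + (2/5)*9))**2 = ((1/2)*(1/6)*29 + (-2 - 18/5 + 18/5))**2 = (29/12 - 2)**2 = (5/12)**2 = 25/144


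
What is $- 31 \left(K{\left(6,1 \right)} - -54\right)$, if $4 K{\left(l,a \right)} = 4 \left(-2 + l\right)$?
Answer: $-1798$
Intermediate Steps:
$K{\left(l,a \right)} = -2 + l$ ($K{\left(l,a \right)} = \frac{4 \left(-2 + l\right)}{4} = \frac{-8 + 4 l}{4} = -2 + l$)
$- 31 \left(K{\left(6,1 \right)} - -54\right) = - 31 \left(\left(-2 + 6\right) - -54\right) = - 31 \left(4 + 54\right) = \left(-31\right) 58 = -1798$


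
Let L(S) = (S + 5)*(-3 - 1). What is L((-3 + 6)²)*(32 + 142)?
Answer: -9744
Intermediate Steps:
L(S) = -20 - 4*S (L(S) = (5 + S)*(-4) = -20 - 4*S)
L((-3 + 6)²)*(32 + 142) = (-20 - 4*(-3 + 6)²)*(32 + 142) = (-20 - 4*3²)*174 = (-20 - 4*9)*174 = (-20 - 36)*174 = -56*174 = -9744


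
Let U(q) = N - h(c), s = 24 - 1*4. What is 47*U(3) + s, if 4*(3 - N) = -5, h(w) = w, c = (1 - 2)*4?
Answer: 1631/4 ≈ 407.75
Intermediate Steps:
c = -4 (c = -1*4 = -4)
s = 20 (s = 24 - 4 = 20)
N = 17/4 (N = 3 - 1/4*(-5) = 3 + 5/4 = 17/4 ≈ 4.2500)
U(q) = 33/4 (U(q) = 17/4 - 1*(-4) = 17/4 + 4 = 33/4)
47*U(3) + s = 47*(33/4) + 20 = 1551/4 + 20 = 1631/4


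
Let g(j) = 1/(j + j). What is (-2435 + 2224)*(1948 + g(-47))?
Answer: -38636421/94 ≈ -4.1103e+5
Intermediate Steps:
g(j) = 1/(2*j)
(-2435 + 2224)*(1948 + g(-47)) = (-2435 + 2224)*(1948 + (½)/(-47)) = -211*(1948 + (½)*(-1/47)) = -211*(1948 - 1/94) = -211*183111/94 = -38636421/94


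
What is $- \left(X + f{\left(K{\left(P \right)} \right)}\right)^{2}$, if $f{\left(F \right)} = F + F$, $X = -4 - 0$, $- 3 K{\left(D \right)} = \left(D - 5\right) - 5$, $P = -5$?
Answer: $-36$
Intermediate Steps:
$K{\left(D \right)} = \frac{10}{3} - \frac{D}{3}$ ($K{\left(D \right)} = - \frac{\left(D - 5\right) - 5}{3} = - \frac{\left(-5 + D\right) - 5}{3} = - \frac{-10 + D}{3} = \frac{10}{3} - \frac{D}{3}$)
$X = -4$ ($X = -4 + 0 = -4$)
$f{\left(F \right)} = 2 F$
$- \left(X + f{\left(K{\left(P \right)} \right)}\right)^{2} = - \left(-4 + 2 \left(\frac{10}{3} - - \frac{5}{3}\right)\right)^{2} = - \left(-4 + 2 \left(\frac{10}{3} + \frac{5}{3}\right)\right)^{2} = - \left(-4 + 2 \cdot 5\right)^{2} = - \left(-4 + 10\right)^{2} = - 6^{2} = \left(-1\right) 36 = -36$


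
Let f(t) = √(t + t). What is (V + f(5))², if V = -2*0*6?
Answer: 10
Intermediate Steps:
f(t) = √2*√t (f(t) = √(2*t) = √2*√t)
V = 0 (V = 0*6 = 0)
(V + f(5))² = (0 + √2*√5)² = (0 + √10)² = (√10)² = 10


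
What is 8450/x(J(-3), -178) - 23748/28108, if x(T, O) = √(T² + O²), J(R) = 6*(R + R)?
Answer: -5937/7027 + 845*√8245/1649 ≈ 45.685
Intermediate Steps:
J(R) = 12*R (J(R) = 6*(2*R) = 12*R)
x(T, O) = √(O² + T²)
8450/x(J(-3), -178) - 23748/28108 = 8450/(√((-178)² + (12*(-3))²)) - 23748/28108 = 8450/(√(31684 + (-36)²)) - 23748*1/28108 = 8450/(√(31684 + 1296)) - 5937/7027 = 8450/(√32980) - 5937/7027 = 8450/((2*√8245)) - 5937/7027 = 8450*(√8245/16490) - 5937/7027 = 845*√8245/1649 - 5937/7027 = -5937/7027 + 845*√8245/1649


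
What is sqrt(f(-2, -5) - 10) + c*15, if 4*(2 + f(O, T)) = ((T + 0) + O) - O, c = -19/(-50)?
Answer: 57/10 + I*sqrt(53)/2 ≈ 5.7 + 3.6401*I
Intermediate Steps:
c = 19/50 (c = -19*(-1/50) = 19/50 ≈ 0.38000)
f(O, T) = -2 + T/4 (f(O, T) = -2 + (((T + 0) + O) - O)/4 = -2 + ((T + O) - O)/4 = -2 + ((O + T) - O)/4 = -2 + T/4)
sqrt(f(-2, -5) - 10) + c*15 = sqrt((-2 + (1/4)*(-5)) - 10) + (19/50)*15 = sqrt((-2 - 5/4) - 10) + 57/10 = sqrt(-13/4 - 10) + 57/10 = sqrt(-53/4) + 57/10 = I*sqrt(53)/2 + 57/10 = 57/10 + I*sqrt(53)/2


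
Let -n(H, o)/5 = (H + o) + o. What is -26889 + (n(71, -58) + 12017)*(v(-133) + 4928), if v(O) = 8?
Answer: 60399623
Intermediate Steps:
n(H, o) = -10*o - 5*H (n(H, o) = -5*((H + o) + o) = -5*(H + 2*o) = -10*o - 5*H)
-26889 + (n(71, -58) + 12017)*(v(-133) + 4928) = -26889 + ((-10*(-58) - 5*71) + 12017)*(8 + 4928) = -26889 + ((580 - 355) + 12017)*4936 = -26889 + (225 + 12017)*4936 = -26889 + 12242*4936 = -26889 + 60426512 = 60399623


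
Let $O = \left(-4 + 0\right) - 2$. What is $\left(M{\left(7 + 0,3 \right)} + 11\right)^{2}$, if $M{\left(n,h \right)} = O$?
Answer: $25$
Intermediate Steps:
$O = -6$ ($O = -4 - 2 = -6$)
$M{\left(n,h \right)} = -6$
$\left(M{\left(7 + 0,3 \right)} + 11\right)^{2} = \left(-6 + 11\right)^{2} = 5^{2} = 25$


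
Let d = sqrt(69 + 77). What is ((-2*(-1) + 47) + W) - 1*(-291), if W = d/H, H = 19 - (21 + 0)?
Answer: 340 - sqrt(146)/2 ≈ 333.96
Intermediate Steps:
H = -2 (H = 19 - 1*21 = 19 - 21 = -2)
d = sqrt(146) ≈ 12.083
W = -sqrt(146)/2 (W = sqrt(146)/(-2) = sqrt(146)*(-1/2) = -sqrt(146)/2 ≈ -6.0415)
((-2*(-1) + 47) + W) - 1*(-291) = ((-2*(-1) + 47) - sqrt(146)/2) - 1*(-291) = ((2 + 47) - sqrt(146)/2) + 291 = (49 - sqrt(146)/2) + 291 = 340 - sqrt(146)/2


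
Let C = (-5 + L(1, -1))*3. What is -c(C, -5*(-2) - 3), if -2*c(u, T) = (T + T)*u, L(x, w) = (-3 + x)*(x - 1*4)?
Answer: 21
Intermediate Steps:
L(x, w) = (-4 + x)*(-3 + x) (L(x, w) = (-3 + x)*(x - 4) = (-3 + x)*(-4 + x) = (-4 + x)*(-3 + x))
C = 3 (C = (-5 + (12 + 1² - 7*1))*3 = (-5 + (12 + 1 - 7))*3 = (-5 + 6)*3 = 1*3 = 3)
c(u, T) = -T*u (c(u, T) = -(T + T)*u/2 = -2*T*u/2 = -T*u)
-c(C, -5*(-2) - 3) = -(-1)*(-5*(-2) - 3)*3 = -(-1)*(10 - 3)*3 = -(-1)*7*3 = -1*(-21) = 21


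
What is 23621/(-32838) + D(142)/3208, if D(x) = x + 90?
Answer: -655363/1012926 ≈ -0.64700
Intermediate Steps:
D(x) = 90 + x
23621/(-32838) + D(142)/3208 = 23621/(-32838) + (90 + 142)/3208 = 23621*(-1/32838) + 232*(1/3208) = -1817/2526 + 29/401 = -655363/1012926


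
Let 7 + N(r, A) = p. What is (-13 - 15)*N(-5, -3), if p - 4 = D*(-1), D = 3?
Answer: 168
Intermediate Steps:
p = 1 (p = 4 + 3*(-1) = 4 - 3 = 1)
N(r, A) = -6 (N(r, A) = -7 + 1 = -6)
(-13 - 15)*N(-5, -3) = (-13 - 15)*(-6) = -28*(-6) = 168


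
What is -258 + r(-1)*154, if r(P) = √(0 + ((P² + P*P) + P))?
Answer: -104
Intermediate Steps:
r(P) = √(P + 2*P²) (r(P) = √(0 + ((P² + P²) + P)) = √(0 + (2*P² + P)) = √(0 + (P + 2*P²)) = √(P + 2*P²))
-258 + r(-1)*154 = -258 + √(-(1 + 2*(-1)))*154 = -258 + √(-(1 - 2))*154 = -258 + √(-1*(-1))*154 = -258 + √1*154 = -258 + 1*154 = -258 + 154 = -104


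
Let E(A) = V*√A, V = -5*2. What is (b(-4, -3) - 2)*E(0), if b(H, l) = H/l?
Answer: 0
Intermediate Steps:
V = -10
E(A) = -10*√A
(b(-4, -3) - 2)*E(0) = (-4/(-3) - 2)*(-10*√0) = (-4*(-⅓) - 2)*(-10*0) = (4/3 - 2)*0 = -⅔*0 = 0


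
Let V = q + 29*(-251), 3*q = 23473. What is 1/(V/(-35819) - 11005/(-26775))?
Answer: 1611855/637961 ≈ 2.5266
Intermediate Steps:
q = 23473/3 (q = (1/3)*23473 = 23473/3 ≈ 7824.3)
V = 1636/3 (V = 23473/3 + 29*(-251) = 23473/3 - 7279 = 1636/3 ≈ 545.33)
1/(V/(-35819) - 11005/(-26775)) = 1/((1636/3)/(-35819) - 11005/(-26775)) = 1/((1636/3)*(-1/35819) - 11005*(-1/26775)) = 1/(-1636/107457 + 2201/5355) = 1/(637961/1611855) = 1611855/637961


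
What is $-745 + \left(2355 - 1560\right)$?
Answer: $50$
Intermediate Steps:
$-745 + \left(2355 - 1560\right) = -745 + 795 = 50$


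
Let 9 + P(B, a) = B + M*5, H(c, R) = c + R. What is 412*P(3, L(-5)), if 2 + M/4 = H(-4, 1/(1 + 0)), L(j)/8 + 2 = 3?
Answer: -43672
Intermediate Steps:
L(j) = 8 (L(j) = -16 + 8*3 = -16 + 24 = 8)
H(c, R) = R + c
M = -20 (M = -8 + 4*(1/(1 + 0) - 4) = -8 + 4*(1/1 - 4) = -8 + 4*(1 - 4) = -8 + 4*(-3) = -8 - 12 = -20)
P(B, a) = -109 + B (P(B, a) = -9 + (B - 20*5) = -9 + (B - 100) = -9 + (-100 + B) = -109 + B)
412*P(3, L(-5)) = 412*(-109 + 3) = 412*(-106) = -43672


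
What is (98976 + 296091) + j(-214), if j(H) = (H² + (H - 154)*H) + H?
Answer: 519401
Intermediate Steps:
j(H) = H + H² + H*(-154 + H) (j(H) = (H² + (-154 + H)*H) + H = (H² + H*(-154 + H)) + H = H + H² + H*(-154 + H))
(98976 + 296091) + j(-214) = (98976 + 296091) - 214*(-153 + 2*(-214)) = 395067 - 214*(-153 - 428) = 395067 - 214*(-581) = 395067 + 124334 = 519401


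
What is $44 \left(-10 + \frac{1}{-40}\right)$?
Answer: $- \frac{4411}{10} \approx -441.1$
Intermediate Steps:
$44 \left(-10 + \frac{1}{-40}\right) = 44 \left(-10 - \frac{1}{40}\right) = 44 \left(- \frac{401}{40}\right) = - \frac{4411}{10}$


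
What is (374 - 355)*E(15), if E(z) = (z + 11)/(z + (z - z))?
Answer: 494/15 ≈ 32.933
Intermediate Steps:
E(z) = (11 + z)/z (E(z) = (11 + z)/(z + 0) = (11 + z)/z)
(374 - 355)*E(15) = (374 - 355)*((11 + 15)/15) = 19*((1/15)*26) = 19*(26/15) = 494/15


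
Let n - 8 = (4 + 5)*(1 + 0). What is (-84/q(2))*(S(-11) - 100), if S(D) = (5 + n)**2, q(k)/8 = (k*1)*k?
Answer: -1008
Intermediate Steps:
q(k) = 8*k**2 (q(k) = 8*((k*1)*k) = 8*(k*k) = 8*k**2)
n = 17 (n = 8 + (4 + 5)*(1 + 0) = 8 + 9*1 = 8 + 9 = 17)
S(D) = 484 (S(D) = (5 + 17)**2 = 22**2 = 484)
(-84/q(2))*(S(-11) - 100) = (-84/(8*2**2))*(484 - 100) = -84/(8*4)*384 = -84/32*384 = -84*1/32*384 = -21/8*384 = -1008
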